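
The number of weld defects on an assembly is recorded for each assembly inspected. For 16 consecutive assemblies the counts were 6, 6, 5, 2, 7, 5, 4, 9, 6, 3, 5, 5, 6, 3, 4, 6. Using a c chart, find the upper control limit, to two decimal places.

11.92

c̄ = (6 + 6 + 5 + 2 + 7 + 5 + 4 + 9 + 6 + 3 + 5 + 5 + 6 + 3 + 4 + 6) / 16 = 82 / 16 = 5.1250
UCL = c̄ + 3√c̄ = 5.1250 + 3 × √5.1250 = 5.1250 + 3 × 2.2638 = 11.9165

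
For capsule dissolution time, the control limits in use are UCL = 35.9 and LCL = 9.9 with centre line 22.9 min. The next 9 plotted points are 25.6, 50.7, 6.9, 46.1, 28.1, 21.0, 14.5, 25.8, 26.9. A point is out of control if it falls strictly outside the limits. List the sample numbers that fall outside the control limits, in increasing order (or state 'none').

2, 3, 4

Compare each point to [9.9, 35.9]: sample 2 = 50.7 > UCL; sample 3 = 6.9 < LCL; sample 4 = 46.1 > UCL.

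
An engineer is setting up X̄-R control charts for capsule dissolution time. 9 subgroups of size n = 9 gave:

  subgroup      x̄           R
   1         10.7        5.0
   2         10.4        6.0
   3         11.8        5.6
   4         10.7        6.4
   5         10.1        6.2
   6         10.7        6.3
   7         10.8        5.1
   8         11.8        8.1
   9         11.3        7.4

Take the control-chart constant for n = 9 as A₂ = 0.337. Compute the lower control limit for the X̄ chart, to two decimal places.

X̄̄ = (10.7 + 10.4 + 11.8 + 10.7 + 10.1 + 10.7 + 10.8 + 11.8 + 11.3) / 9 = 98.3000 / 9 = 10.9222
R̄ = (5.0 + 6.0 + 5.6 + 6.4 + 6.2 + 6.3 + 5.1 + 8.1 + 7.4) / 9 = 56.1000 / 9 = 6.2333
LCL = X̄̄ − A₂·R̄ = 10.9222 − 0.337 × 6.2333 = 8.8216

8.82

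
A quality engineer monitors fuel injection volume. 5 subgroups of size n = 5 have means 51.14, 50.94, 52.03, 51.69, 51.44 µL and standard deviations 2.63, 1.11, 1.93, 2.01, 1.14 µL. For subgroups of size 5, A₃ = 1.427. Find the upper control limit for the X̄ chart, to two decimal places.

53.97

X̄̄ = (51.14 + 50.94 + 52.03 + 51.69 + 51.44) / 5 = 51.4480
s̄ = (2.63 + 1.11 + 1.93 + 2.01 + 1.14) / 5 = 1.7640
UCL = X̄̄ + A₃·s̄ = 51.4480 + 1.427 × 1.7640 = 53.9652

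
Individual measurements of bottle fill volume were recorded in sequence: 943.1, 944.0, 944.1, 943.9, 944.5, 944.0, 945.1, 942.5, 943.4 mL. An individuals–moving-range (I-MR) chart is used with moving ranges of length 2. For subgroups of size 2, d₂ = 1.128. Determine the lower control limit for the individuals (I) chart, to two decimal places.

941.55

X̄ = (943.1 + 944.0 + 944.1 + 943.9 + 944.5 + 944.0 + 945.1 + 942.5 + 943.4) / 9 = 943.8444
Moving ranges: 0.9, 0.1, 0.2, 0.6, 0.5, 1.1, 2.6, 0.9; M̄R̄ = 6.9000 / 8 = 0.8625
LCL = X̄ − 3·M̄R̄/d₂ = 943.8444 − 3 × 0.8625 / 1.128 = 941.5506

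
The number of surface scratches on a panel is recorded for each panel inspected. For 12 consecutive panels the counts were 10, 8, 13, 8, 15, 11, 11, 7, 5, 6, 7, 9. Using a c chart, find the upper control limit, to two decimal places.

18.25

c̄ = (10 + 8 + 13 + 8 + 15 + 11 + 11 + 7 + 5 + 6 + 7 + 9) / 12 = 110 / 12 = 9.1667
UCL = c̄ + 3√c̄ = 9.1667 + 3 × √9.1667 = 9.1667 + 3 × 3.0277 = 18.2496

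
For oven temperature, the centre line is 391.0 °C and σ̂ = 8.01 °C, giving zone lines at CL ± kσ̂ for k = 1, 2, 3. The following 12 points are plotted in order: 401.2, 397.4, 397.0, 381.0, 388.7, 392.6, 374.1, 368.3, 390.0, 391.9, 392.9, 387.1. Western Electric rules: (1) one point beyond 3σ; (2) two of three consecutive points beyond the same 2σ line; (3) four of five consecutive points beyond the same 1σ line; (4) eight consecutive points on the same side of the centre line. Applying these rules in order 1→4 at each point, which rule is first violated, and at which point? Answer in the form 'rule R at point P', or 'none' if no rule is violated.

Zone of each point (C = within 1σ̂, B = 1σ̂–2σ̂, A = 2σ̂–3σ̂, * = beyond 3σ̂; sign = side of CL): 1:+B, 2:+C, 3:+C, 4:-B, 5:-C, 6:+C, 7:-A, 8:-A, 9:-C, 10:+C, 11:+C, 12:-C
Rule 2 (two of three consecutive points beyond the same 2σ limit) is satisfied at point 8.

rule 2 at point 8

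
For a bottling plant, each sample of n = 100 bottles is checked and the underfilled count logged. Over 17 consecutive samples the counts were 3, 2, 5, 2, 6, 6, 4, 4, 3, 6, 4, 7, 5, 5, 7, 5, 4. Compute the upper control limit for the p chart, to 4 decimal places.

p̄ = Σdᵢ / (k·n) = 78 / (17 × 100) = 0.04588
UCL = p̄ + 3·√(p̄(1−p̄)/n) = 0.04588 + 3 × √(0.04588×0.95412/100) = 0.04588 + 3 × 0.02092 = 0.10865

0.1087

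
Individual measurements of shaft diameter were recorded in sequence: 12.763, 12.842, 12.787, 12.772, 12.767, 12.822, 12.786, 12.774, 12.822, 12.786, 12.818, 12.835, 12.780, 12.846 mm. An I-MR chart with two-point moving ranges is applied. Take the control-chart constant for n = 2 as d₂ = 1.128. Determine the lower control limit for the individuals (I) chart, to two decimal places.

X̄ = (12.763 + 12.842 + 12.787 + 12.772 + 12.767 + 12.822 + 12.786 + 12.774 + 12.822 + 12.786 + 12.818 + 12.835 + 12.780 + 12.846) / 14 = 12.8000
Moving ranges: 0.079, 0.055, 0.015, 0.005, 0.055, 0.036, 0.012, 0.048, 0.036, 0.032, 0.017, 0.055, 0.066; M̄R̄ = 0.5110 / 13 = 0.0393
LCL = X̄ − 3·M̄R̄/d₂ = 12.8000 − 3 × 0.0393 / 1.128 = 12.6955

12.70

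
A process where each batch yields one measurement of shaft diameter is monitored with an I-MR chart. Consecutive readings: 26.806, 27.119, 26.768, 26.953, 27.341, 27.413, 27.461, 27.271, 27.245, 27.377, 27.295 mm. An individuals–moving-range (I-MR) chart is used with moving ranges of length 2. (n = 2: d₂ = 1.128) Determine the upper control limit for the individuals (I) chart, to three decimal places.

27.662

X̄ = (26.806 + 27.119 + 26.768 + 26.953 + 27.341 + 27.413 + 27.461 + 27.271 + 27.245 + 27.377 + 27.295) / 11 = 27.1863
Moving ranges: 0.313, 0.351, 0.185, 0.388, 0.072, 0.048, 0.190, 0.026, 0.132, 0.082; M̄R̄ = 1.7870 / 10 = 0.1787
UCL = X̄ + 3·M̄R̄/d₂ = 27.1863 + 3 × 0.1787 / 1.128 = 27.6615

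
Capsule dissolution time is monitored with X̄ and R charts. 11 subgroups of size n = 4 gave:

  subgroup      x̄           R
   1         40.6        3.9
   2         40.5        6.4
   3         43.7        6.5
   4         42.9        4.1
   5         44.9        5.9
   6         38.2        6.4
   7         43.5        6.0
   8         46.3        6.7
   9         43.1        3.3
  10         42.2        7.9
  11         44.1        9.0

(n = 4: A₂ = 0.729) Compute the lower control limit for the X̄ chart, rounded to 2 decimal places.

X̄̄ = (40.6 + 40.5 + 43.7 + 42.9 + 44.9 + 38.2 + 43.5 + 46.3 + 43.1 + 42.2 + 44.1) / 11 = 470.0000 / 11 = 42.7273
R̄ = (3.9 + 6.4 + 6.5 + 4.1 + 5.9 + 6.4 + 6.0 + 6.7 + 3.3 + 7.9 + 9.0) / 11 = 66.1000 / 11 = 6.0091
LCL = X̄̄ − A₂·R̄ = 42.7273 − 0.729 × 6.0091 = 38.3466

38.35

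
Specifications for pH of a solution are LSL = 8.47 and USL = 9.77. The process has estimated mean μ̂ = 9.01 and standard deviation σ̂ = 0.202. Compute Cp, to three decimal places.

1.073

Cp = (USL − LSL) / (6σ̂) = (9.77 − 8.47) / (6 × 0.202) = 1.3000 / 1.2120 = 1.0726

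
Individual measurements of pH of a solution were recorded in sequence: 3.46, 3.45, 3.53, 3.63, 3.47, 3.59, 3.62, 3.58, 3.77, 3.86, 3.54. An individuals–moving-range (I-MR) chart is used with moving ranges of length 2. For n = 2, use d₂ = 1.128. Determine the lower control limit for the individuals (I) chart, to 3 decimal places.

3.288

X̄ = (3.46 + 3.45 + 3.53 + 3.63 + 3.47 + 3.59 + 3.62 + 3.58 + 3.77 + 3.86 + 3.54) / 11 = 3.5909
Moving ranges: 0.01, 0.08, 0.10, 0.16, 0.12, 0.03, 0.04, 0.19, 0.09, 0.32; M̄R̄ = 1.1400 / 10 = 0.1140
LCL = X̄ − 3·M̄R̄/d₂ = 3.5909 − 3 × 0.1140 / 1.128 = 3.2877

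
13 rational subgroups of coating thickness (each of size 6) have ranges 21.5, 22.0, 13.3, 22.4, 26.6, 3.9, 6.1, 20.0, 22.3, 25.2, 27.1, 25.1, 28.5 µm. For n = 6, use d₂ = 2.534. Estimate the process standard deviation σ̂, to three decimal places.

R̄ = (21.5 + 22.0 + 13.3 + 22.4 + 26.6 + 3.9 + 6.1 + 20.0 + 22.3 + 25.2 + 27.1 + 25.1 + 28.5) / 13 = 20.3077
σ̂ = R̄ / d₂ = 20.3077 / 2.534 = 8.0141

8.014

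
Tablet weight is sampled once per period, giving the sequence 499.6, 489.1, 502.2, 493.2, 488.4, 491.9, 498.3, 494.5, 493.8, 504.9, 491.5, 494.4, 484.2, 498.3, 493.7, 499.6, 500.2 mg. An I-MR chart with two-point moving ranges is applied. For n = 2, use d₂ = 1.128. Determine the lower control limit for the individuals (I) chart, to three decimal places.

476.116

X̄ = (499.6 + 489.1 + 502.2 + 493.2 + 488.4 + 491.9 + 498.3 + 494.5 + 493.8 + 504.9 + 491.5 + 494.4 + 484.2 + 498.3 + 493.7 + 499.6 + 500.2) / 17 = 495.1647
Moving ranges: 10.5, 13.1, 9.0, 4.8, 3.5, 6.4, 3.8, 0.7, 11.1, 13.4, 2.9, 10.2, 14.1, 4.6, 5.9, 0.6; M̄R̄ = 114.6000 / 16 = 7.1625
LCL = X̄ − 3·M̄R̄/d₂ = 495.1647 − 3 × 7.1625 / 1.128 = 476.1155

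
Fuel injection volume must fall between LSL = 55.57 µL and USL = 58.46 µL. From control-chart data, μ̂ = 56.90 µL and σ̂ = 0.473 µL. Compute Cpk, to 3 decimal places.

0.937

Cpu = (USL − μ̂) / (3σ̂) = (58.46 − 56.90) / (3 × 0.473) = 1.0994; Cpl = (μ̂ − LSL) / (3σ̂) = (56.90 − 55.57) / (3 × 0.473) = 0.9373; Cpk = min(Cpu, Cpl) = 0.9373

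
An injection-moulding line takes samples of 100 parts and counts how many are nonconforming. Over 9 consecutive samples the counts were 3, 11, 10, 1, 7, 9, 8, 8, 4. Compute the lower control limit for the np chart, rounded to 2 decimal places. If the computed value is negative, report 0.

0.00

p̄ = Σdᵢ / (k·n) = 61 / (9 × 100) = 0.06778
LCL = np̄ − 3·√(np̄(1−p̄)) = 6.7778 − 3 × 2.5136 = -0.7631 → 0 (negative, so LCL = 0)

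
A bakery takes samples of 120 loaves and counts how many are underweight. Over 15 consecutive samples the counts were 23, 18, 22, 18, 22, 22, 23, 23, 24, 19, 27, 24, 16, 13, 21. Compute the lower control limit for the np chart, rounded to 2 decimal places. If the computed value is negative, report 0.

p̄ = Σdᵢ / (k·n) = 315 / (15 × 120) = 0.17500
LCL = np̄ − 3·√(np̄(1−p̄)) = 21.0000 − 3 × 4.1623 = 8.5130

8.51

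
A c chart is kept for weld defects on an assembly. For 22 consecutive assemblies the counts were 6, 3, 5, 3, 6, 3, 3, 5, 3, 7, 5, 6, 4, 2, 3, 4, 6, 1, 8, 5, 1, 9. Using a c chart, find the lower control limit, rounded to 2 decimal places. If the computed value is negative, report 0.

0.00

c̄ = (6 + 3 + 5 + 3 + 6 + 3 + 3 + 5 + 3 + 7 + 5 + 6 + 4 + 2 + 3 + 4 + 6 + 1 + 8 + 5 + 1 + 9) / 22 = 98 / 22 = 4.4545
LCL = c̄ − 3√c̄ = 4.4545 − 3 × 2.1106 = -1.8772 → 0 (cannot be negative)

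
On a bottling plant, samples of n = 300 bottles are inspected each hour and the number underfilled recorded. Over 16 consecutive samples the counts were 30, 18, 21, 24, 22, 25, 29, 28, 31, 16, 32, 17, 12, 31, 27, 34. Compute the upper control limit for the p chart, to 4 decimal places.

0.1304

p̄ = Σdᵢ / (k·n) = 397 / (16 × 300) = 0.08271
UCL = p̄ + 3·√(p̄(1−p̄)/n) = 0.08271 + 3 × √(0.08271×0.91729/300) = 0.08271 + 3 × 0.01590 = 0.13042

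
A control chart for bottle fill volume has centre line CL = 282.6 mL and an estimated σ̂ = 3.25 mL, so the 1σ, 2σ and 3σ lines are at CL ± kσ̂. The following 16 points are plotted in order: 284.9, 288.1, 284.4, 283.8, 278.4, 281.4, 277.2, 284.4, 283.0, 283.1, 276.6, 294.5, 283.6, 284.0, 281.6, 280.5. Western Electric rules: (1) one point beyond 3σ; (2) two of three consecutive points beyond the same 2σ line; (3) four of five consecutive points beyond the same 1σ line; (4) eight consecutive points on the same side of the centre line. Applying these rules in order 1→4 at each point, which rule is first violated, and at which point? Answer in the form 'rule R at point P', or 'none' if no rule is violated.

Zone of each point (C = within 1σ̂, B = 1σ̂–2σ̂, A = 2σ̂–3σ̂, * = beyond 3σ̂; sign = side of CL): 1:+C, 2:+B, 3:+C, 4:+C, 5:-B, 6:-C, 7:-B, 8:+C, 9:+C, 10:+C, 11:-B, 12:+*, 13:+C, 14:+C, 15:-C, 16:-C
Rule 1 (one point beyond the 3σ limits) is satisfied at point 12.

rule 1 at point 12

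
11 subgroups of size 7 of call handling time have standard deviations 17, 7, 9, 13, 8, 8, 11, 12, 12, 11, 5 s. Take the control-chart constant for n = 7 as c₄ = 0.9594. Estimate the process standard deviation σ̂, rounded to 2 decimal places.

10.71

s̄ = (17 + 7 + 9 + 13 + 8 + 8 + 11 + 12 + 12 + 11 + 5) / 11 = 10.2727
σ̂ = s̄ / c₄ = 10.2727 / 0.9594 = 10.7074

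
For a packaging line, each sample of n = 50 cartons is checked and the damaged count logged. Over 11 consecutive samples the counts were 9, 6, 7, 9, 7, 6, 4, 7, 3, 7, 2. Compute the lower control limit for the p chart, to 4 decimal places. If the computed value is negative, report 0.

p̄ = Σdᵢ / (k·n) = 67 / (11 × 50) = 0.12182
LCL = p̄ − 3·√(p̄(1−p̄)/n) = 0.12182 − 3 × 0.04626 = -0.01695 → 0 (negative, so LCL = 0)

0.0000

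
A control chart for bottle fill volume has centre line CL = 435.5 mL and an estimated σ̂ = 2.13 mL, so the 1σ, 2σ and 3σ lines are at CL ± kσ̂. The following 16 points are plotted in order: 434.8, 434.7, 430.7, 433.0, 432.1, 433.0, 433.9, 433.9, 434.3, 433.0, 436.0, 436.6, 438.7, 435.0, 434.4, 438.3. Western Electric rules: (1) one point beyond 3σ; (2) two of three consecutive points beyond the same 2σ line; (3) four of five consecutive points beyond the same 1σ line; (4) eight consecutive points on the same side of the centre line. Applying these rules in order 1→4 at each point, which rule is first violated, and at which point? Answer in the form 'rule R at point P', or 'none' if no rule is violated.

rule 3 at point 6

Zone of each point (C = within 1σ̂, B = 1σ̂–2σ̂, A = 2σ̂–3σ̂, * = beyond 3σ̂; sign = side of CL): 1:-C, 2:-C, 3:-A, 4:-B, 5:-B, 6:-B, 7:-C, 8:-C, 9:-C, 10:-B, 11:+C, 12:+C, 13:+B, 14:-C, 15:-C, 16:+B
Rule 3 (four of five consecutive points beyond the same 1σ limit) is satisfied at point 6.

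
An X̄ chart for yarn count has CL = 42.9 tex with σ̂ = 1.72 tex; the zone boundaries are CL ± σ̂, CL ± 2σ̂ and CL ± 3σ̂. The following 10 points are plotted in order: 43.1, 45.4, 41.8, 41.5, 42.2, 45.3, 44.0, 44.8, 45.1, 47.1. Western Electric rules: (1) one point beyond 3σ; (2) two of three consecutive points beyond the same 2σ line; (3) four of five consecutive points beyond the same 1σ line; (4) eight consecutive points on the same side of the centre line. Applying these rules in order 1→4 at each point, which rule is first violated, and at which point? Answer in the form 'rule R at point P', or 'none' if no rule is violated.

Zone of each point (C = within 1σ̂, B = 1σ̂–2σ̂, A = 2σ̂–3σ̂, * = beyond 3σ̂; sign = side of CL): 1:+C, 2:+B, 3:-C, 4:-C, 5:-C, 6:+B, 7:+C, 8:+B, 9:+B, 10:+A
Rule 3 (four of five consecutive points beyond the same 1σ limit) is satisfied at point 10.

rule 3 at point 10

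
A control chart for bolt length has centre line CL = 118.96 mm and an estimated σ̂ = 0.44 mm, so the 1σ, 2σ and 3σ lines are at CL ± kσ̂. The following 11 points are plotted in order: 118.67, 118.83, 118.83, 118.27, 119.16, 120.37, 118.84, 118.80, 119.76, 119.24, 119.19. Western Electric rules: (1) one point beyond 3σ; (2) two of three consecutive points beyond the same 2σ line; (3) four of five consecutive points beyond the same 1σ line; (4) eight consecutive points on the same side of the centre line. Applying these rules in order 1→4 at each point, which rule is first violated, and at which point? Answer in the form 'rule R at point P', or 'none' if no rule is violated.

Zone of each point (C = within 1σ̂, B = 1σ̂–2σ̂, A = 2σ̂–3σ̂, * = beyond 3σ̂; sign = side of CL): 1:-C, 2:-C, 3:-C, 4:-B, 5:+C, 6:+*, 7:-C, 8:-C, 9:+B, 10:+C, 11:+C
Rule 1 (one point beyond the 3σ limits) is satisfied at point 6.

rule 1 at point 6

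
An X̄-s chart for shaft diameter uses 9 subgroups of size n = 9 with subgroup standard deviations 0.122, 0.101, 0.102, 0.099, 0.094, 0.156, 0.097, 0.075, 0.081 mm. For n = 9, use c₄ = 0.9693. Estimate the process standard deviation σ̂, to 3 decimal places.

0.106

s̄ = (0.122 + 0.101 + 0.102 + 0.099 + 0.094 + 0.156 + 0.097 + 0.075 + 0.081) / 9 = 0.1030
σ̂ = s̄ / c₄ = 0.1030 / 0.9693 = 0.1063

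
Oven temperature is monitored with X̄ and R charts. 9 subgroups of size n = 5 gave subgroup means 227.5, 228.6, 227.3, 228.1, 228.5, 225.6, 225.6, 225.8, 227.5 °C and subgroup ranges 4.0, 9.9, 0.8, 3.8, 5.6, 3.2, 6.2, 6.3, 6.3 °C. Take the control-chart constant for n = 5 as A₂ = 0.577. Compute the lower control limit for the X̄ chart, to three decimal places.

X̄̄ = (227.5 + 228.6 + 227.3 + 228.1 + 228.5 + 225.6 + 225.6 + 225.8 + 227.5) / 9 = 2044.5000 / 9 = 227.1667
R̄ = (4.0 + 9.9 + 0.8 + 3.8 + 5.6 + 3.2 + 6.2 + 6.3 + 6.3) / 9 = 46.1000 / 9 = 5.1222
LCL = X̄̄ − A₂·R̄ = 227.1667 − 0.577 × 5.1222 = 224.2111

224.211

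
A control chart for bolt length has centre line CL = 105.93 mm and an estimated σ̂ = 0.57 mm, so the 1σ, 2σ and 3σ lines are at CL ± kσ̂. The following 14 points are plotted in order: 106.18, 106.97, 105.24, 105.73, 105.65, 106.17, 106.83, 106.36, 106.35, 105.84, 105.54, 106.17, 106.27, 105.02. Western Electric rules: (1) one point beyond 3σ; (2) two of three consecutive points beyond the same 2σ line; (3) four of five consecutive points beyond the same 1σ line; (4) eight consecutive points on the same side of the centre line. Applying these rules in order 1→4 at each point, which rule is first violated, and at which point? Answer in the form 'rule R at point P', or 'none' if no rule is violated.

Zone of each point (C = within 1σ̂, B = 1σ̂–2σ̂, A = 2σ̂–3σ̂, * = beyond 3σ̂; sign = side of CL): 1:+C, 2:+B, 3:-B, 4:-C, 5:-C, 6:+C, 7:+B, 8:+C, 9:+C, 10:-C, 11:-C, 12:+C, 13:+C, 14:-B
No rule fires across all 14 points.

none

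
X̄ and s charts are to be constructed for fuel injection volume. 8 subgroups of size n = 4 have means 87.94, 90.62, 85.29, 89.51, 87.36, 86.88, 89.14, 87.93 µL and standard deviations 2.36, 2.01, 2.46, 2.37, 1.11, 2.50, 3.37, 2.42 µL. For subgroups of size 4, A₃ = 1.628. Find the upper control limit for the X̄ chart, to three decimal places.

X̄̄ = (87.94 + 90.62 + 85.29 + 89.51 + 87.36 + 86.88 + 89.14 + 87.93) / 8 = 88.0838
s̄ = (2.36 + 2.01 + 2.46 + 2.37 + 1.11 + 2.50 + 3.37 + 2.42) / 8 = 2.3250
UCL = X̄̄ + A₃·s̄ = 88.0838 + 1.628 × 2.3250 = 91.8689

91.869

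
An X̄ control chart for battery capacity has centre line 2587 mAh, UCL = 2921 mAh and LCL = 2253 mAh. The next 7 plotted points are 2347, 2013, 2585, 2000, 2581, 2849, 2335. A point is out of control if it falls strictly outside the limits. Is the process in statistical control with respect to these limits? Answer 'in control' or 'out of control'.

Compare each point to [2253, 2921]: sample 2 = 2013 < LCL; sample 4 = 2000 < LCL.

out of control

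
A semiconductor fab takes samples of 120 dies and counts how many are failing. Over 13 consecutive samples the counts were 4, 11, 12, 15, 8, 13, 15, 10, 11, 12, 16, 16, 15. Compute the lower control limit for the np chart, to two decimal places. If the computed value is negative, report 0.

p̄ = Σdᵢ / (k·n) = 158 / (13 × 120) = 0.10128
LCL = np̄ − 3·√(np̄(1−p̄)) = 12.1538 − 3 × 3.3050 = 2.2389

2.24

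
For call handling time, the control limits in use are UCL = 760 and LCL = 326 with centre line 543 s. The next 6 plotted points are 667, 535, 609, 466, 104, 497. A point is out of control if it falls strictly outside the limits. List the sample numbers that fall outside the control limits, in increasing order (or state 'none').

Compare each point to [326, 760]: sample 5 = 104 < LCL.

5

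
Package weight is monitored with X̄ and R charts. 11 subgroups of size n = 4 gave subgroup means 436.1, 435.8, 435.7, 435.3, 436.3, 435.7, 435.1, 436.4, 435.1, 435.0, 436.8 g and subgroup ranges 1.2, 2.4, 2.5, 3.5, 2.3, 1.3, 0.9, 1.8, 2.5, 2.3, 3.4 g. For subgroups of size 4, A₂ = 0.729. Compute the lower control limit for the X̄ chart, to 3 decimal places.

X̄̄ = (436.1 + 435.8 + 435.7 + 435.3 + 436.3 + 435.7 + 435.1 + 436.4 + 435.1 + 435.0 + 436.8) / 11 = 4793.3000 / 11 = 435.7545
R̄ = (1.2 + 2.4 + 2.5 + 3.5 + 2.3 + 1.3 + 0.9 + 1.8 + 2.5 + 2.3 + 3.4) / 11 = 24.1000 / 11 = 2.1909
LCL = X̄̄ − A₂·R̄ = 435.7545 − 0.729 × 2.1909 = 434.1574

434.157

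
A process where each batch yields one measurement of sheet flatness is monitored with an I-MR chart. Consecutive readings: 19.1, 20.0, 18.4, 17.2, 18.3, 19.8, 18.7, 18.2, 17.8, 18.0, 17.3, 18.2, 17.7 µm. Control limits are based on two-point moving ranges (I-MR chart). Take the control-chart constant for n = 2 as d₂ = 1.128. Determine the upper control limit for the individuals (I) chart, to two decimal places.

20.71

X̄ = (19.1 + 20.0 + 18.4 + 17.2 + 18.3 + 19.8 + 18.7 + 18.2 + 17.8 + 18.0 + 17.3 + 18.2 + 17.7) / 13 = 18.3615
Moving ranges: 0.9, 1.6, 1.2, 1.1, 1.5, 1.1, 0.5, 0.4, 0.2, 0.7, 0.9, 0.5; M̄R̄ = 10.6000 / 12 = 0.8833
UCL = X̄ + 3·M̄R̄/d₂ = 18.3615 + 3 × 0.8833 / 1.128 = 20.7108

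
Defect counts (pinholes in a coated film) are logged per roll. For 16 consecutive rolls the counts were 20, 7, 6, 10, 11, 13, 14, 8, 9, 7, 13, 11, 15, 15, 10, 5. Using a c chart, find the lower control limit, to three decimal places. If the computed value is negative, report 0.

c̄ = (20 + 7 + 6 + 10 + 11 + 13 + 14 + 8 + 9 + 7 + 13 + 11 + 15 + 15 + 10 + 5) / 16 = 174 / 16 = 10.8750
LCL = c̄ − 3√c̄ = 10.8750 − 3 × 3.2977 = 0.9818

0.982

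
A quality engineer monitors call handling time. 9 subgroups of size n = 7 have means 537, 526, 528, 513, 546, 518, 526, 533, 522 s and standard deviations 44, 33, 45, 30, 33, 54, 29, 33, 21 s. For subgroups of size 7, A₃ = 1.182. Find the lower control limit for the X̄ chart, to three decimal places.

X̄̄ = (537 + 526 + 528 + 513 + 546 + 518 + 526 + 533 + 522) / 9 = 527.6667
s̄ = (44 + 33 + 45 + 30 + 33 + 54 + 29 + 33 + 21) / 9 = 35.7778
LCL = X̄̄ − A₃·s̄ = 527.6667 − 1.182 × 35.7778 = 485.3773

485.377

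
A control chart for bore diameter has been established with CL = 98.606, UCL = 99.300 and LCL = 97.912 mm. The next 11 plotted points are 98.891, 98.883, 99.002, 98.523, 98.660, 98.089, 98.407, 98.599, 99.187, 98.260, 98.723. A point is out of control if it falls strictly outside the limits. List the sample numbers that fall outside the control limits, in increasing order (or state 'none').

All 11 points lie within [97.912, 99.300].

none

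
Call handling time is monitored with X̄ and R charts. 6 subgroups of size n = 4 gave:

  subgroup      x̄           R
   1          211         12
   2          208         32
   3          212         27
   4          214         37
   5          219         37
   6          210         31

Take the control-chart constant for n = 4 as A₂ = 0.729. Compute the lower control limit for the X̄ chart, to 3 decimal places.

X̄̄ = (211 + 208 + 212 + 214 + 219 + 210) / 6 = 1274.0000 / 6 = 212.3333
R̄ = (12 + 32 + 27 + 37 + 37 + 31) / 6 = 176.0000 / 6 = 29.3333
LCL = X̄̄ − A₂·R̄ = 212.3333 − 0.729 × 29.3333 = 190.9493

190.949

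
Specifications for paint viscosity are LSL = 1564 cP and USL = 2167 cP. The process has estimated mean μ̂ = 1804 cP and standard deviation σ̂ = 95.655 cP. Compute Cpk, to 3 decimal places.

0.836

Cpu = (USL − μ̂) / (3σ̂) = (2167 − 1804) / (3 × 95.655) = 1.2650; Cpl = (μ̂ − LSL) / (3σ̂) = (1804 − 1564) / (3 × 95.655) = 0.8363; Cpk = min(Cpu, Cpl) = 0.8363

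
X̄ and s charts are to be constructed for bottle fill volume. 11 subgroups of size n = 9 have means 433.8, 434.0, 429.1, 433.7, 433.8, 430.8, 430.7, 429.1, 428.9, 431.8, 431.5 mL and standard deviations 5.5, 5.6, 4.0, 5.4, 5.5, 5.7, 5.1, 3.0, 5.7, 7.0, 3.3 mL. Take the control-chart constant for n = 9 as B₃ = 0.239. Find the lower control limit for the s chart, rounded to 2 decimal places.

s̄ = (5.5 + 5.6 + 4.0 + 5.4 + 5.5 + 5.7 + 5.1 + 3.0 + 5.7 + 7.0 + 3.3) / 11 = 5.0727
LCL_s = B₃·s̄ = 0.239 × 5.0727 = 1.2124

1.21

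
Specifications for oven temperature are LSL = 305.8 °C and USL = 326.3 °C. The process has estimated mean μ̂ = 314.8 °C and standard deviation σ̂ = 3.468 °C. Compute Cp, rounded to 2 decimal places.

0.99

Cp = (USL − LSL) / (6σ̂) = (326.3 − 305.8) / (6 × 3.468) = 20.5000 / 20.8080 = 0.9852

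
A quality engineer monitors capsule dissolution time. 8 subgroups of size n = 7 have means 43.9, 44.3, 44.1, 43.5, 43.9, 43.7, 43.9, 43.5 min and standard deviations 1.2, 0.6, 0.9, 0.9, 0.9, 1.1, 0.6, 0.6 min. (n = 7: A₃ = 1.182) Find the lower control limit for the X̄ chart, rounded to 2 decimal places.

42.85

X̄̄ = (43.9 + 44.3 + 44.1 + 43.5 + 43.9 + 43.7 + 43.9 + 43.5) / 8 = 43.8500
s̄ = (1.2 + 0.6 + 0.9 + 0.9 + 0.9 + 1.1 + 0.6 + 0.6) / 8 = 0.8500
LCL = X̄̄ − A₃·s̄ = 43.8500 − 1.182 × 0.8500 = 42.8453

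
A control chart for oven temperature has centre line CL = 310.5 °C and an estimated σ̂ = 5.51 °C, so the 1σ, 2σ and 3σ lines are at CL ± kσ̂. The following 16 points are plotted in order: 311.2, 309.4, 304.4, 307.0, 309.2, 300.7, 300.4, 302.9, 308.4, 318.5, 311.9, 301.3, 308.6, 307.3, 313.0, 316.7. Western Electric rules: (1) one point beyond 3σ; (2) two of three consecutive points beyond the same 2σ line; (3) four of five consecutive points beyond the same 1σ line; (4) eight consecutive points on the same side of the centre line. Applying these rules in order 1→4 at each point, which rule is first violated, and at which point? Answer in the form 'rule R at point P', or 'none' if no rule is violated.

Zone of each point (C = within 1σ̂, B = 1σ̂–2σ̂, A = 2σ̂–3σ̂, * = beyond 3σ̂; sign = side of CL): 1:+C, 2:-C, 3:-B, 4:-C, 5:-C, 6:-B, 7:-B, 8:-B, 9:-C, 10:+B, 11:+C, 12:-B, 13:-C, 14:-C, 15:+C, 16:+B
Rule 4 (eight consecutive points on the same side of the centre line) is satisfied at point 9.

rule 4 at point 9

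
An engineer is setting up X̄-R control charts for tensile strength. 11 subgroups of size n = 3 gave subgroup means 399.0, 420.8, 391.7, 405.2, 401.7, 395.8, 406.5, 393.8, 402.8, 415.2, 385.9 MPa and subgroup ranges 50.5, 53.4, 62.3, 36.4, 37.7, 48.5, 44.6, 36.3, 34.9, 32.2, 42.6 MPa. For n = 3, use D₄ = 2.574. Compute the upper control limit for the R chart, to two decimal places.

112.18

R̄ = (50.5 + 53.4 + 62.3 + 36.4 + 37.7 + 48.5 + 44.6 + 36.3 + 34.9 + 32.2 + 42.6) / 11 = 479.4000 / 11 = 43.5818
UCL_R = D₄·R̄ = 2.574 × 43.5818 = 112.1796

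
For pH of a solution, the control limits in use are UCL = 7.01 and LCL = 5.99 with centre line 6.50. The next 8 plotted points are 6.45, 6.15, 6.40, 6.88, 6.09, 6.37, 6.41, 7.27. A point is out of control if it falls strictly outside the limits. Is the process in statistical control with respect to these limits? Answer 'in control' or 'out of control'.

out of control

Compare each point to [5.99, 7.01]: sample 8 = 7.27 > UCL.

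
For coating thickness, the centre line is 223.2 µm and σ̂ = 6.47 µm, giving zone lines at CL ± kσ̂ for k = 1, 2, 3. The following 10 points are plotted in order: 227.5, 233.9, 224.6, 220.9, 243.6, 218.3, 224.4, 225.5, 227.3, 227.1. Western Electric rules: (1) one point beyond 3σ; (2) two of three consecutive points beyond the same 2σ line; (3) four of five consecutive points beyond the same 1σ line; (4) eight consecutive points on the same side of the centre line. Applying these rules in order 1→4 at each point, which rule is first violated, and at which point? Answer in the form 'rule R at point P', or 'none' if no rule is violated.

Zone of each point (C = within 1σ̂, B = 1σ̂–2σ̂, A = 2σ̂–3σ̂, * = beyond 3σ̂; sign = side of CL): 1:+C, 2:+B, 3:+C, 4:-C, 5:+*, 6:-C, 7:+C, 8:+C, 9:+C, 10:+C
Rule 1 (one point beyond the 3σ limits) is satisfied at point 5.

rule 1 at point 5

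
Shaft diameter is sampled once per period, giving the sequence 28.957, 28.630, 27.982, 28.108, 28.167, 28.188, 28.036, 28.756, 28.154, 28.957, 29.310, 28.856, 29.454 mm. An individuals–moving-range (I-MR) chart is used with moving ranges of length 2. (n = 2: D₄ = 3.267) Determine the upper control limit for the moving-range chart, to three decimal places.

1.324

Moving ranges: 0.327, 0.648, 0.126, 0.059, 0.021, 0.152, 0.720, 0.602, 0.803, 0.353, 0.454, 0.598; M̄R̄ = 4.8630 / 12 = 0.4053
UCL_MR = D₄·M̄R̄ = 3.267 × 0.4053 = 1.3240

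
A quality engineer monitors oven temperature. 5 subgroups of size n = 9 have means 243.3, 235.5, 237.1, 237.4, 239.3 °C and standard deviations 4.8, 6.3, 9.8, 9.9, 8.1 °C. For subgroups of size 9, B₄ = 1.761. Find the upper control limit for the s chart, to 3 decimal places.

13.701

s̄ = (4.8 + 6.3 + 9.8 + 9.9 + 8.1) / 5 = 7.7800
UCL_s = B₄·s̄ = 1.761 × 7.7800 = 13.7006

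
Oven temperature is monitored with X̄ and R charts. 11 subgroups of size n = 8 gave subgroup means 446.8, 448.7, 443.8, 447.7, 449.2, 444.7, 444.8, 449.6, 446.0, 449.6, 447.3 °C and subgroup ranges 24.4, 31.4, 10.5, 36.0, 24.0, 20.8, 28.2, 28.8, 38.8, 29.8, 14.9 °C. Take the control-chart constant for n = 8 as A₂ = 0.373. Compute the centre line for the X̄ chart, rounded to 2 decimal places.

447.11

X̄̄ = (446.8 + 448.7 + 443.8 + 447.7 + 449.2 + 444.7 + 444.8 + 449.6 + 446.0 + 449.6 + 447.3) / 11 = 4918.2000 / 11 = 447.1091
CL = X̄̄ = 447.1091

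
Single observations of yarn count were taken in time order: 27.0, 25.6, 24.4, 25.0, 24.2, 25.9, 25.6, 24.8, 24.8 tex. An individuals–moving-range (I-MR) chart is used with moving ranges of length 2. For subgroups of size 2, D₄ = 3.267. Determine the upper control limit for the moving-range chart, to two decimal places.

Moving ranges: 1.4, 1.2, 0.6, 0.8, 1.7, 0.3, 0.8, 0.0; M̄R̄ = 6.8000 / 8 = 0.8500
UCL_MR = D₄·M̄R̄ = 3.267 × 0.8500 = 2.7769

2.78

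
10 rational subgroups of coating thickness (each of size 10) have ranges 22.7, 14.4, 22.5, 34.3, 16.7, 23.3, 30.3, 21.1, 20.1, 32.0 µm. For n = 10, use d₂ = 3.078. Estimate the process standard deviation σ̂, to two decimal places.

R̄ = (22.7 + 14.4 + 22.5 + 34.3 + 16.7 + 23.3 + 30.3 + 21.1 + 20.1 + 32.0) / 10 = 23.7400
σ̂ = R̄ / d₂ = 23.7400 / 3.078 = 7.7128

7.71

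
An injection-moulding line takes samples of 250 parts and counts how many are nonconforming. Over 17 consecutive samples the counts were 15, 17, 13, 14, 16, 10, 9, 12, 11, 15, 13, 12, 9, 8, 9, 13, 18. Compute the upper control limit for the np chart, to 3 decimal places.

p̄ = Σdᵢ / (k·n) = 214 / (17 × 250) = 0.05035
UCL = np̄ + 3·√(np̄(1−p̄)) = 12.5882 + 3 × √(12.5882×0.94965) = 12.5882 + 3 × 3.4575 = 22.9608

22.961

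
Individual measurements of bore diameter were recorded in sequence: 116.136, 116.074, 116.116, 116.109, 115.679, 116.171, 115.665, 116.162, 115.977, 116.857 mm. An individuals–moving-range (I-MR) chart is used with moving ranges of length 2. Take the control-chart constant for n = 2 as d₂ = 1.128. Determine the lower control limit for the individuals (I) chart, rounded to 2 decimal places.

X̄ = (116.136 + 116.074 + 116.116 + 116.109 + 115.679 + 116.171 + 115.665 + 116.162 + 115.977 + 116.857) / 10 = 116.0946
Moving ranges: 0.062, 0.042, 0.007, 0.430, 0.492, 0.506, 0.497, 0.185, 0.880; M̄R̄ = 3.1010 / 9 = 0.3446
LCL = X̄ − 3·M̄R̄/d₂ = 116.0946 − 3 × 0.3446 / 1.128 = 115.1782

115.18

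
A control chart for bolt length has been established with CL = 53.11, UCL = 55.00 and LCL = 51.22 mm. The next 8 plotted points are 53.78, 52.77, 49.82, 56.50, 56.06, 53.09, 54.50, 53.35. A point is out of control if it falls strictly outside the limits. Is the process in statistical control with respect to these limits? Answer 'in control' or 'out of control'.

out of control

Compare each point to [51.22, 55.00]: sample 3 = 49.82 < LCL; sample 4 = 56.50 > UCL; sample 5 = 56.06 > UCL.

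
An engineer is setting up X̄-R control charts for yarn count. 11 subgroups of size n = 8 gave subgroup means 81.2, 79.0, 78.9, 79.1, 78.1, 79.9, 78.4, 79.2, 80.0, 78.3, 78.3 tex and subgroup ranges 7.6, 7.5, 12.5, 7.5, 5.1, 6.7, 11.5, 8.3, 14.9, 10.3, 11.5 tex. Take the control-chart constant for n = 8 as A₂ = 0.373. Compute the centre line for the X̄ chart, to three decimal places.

79.127

X̄̄ = (81.2 + 79.0 + 78.9 + 79.1 + 78.1 + 79.9 + 78.4 + 79.2 + 80.0 + 78.3 + 78.3) / 11 = 870.4000 / 11 = 79.1273
CL = X̄̄ = 79.1273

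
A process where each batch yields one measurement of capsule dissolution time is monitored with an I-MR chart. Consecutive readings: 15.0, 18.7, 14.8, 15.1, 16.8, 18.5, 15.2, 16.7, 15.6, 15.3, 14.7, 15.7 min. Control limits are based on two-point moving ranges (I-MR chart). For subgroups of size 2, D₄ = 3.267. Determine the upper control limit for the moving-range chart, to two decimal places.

5.67

Moving ranges: 3.7, 3.9, 0.3, 1.7, 1.7, 3.3, 1.5, 1.1, 0.3, 0.6, 1.0; M̄R̄ = 19.1000 / 11 = 1.7364
UCL_MR = D₄·M̄R̄ = 3.267 × 1.7364 = 5.6727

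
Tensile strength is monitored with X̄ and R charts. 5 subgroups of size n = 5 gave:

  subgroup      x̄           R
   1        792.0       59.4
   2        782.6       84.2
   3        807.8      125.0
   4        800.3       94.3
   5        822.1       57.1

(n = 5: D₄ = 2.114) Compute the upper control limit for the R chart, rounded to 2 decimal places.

177.58

R̄ = (59.4 + 84.2 + 125.0 + 94.3 + 57.1) / 5 = 420.0000 / 5 = 84.0000
UCL_R = D₄·R̄ = 2.114 × 84.0000 = 177.5760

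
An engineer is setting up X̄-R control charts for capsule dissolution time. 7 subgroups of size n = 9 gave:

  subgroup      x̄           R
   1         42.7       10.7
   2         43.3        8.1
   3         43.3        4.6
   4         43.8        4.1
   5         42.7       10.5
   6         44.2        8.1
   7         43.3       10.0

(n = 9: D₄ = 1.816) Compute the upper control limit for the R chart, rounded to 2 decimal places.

R̄ = (10.7 + 8.1 + 4.6 + 4.1 + 10.5 + 8.1 + 10.0) / 7 = 56.1000 / 7 = 8.0143
UCL_R = D₄·R̄ = 1.816 × 8.0143 = 14.5539

14.55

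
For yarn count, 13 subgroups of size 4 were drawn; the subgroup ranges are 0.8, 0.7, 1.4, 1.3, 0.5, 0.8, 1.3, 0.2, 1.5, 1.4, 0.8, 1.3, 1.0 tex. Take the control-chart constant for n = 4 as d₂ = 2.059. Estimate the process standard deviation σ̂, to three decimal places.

R̄ = (0.8 + 0.7 + 1.4 + 1.3 + 0.5 + 0.8 + 1.3 + 0.2 + 1.5 + 1.4 + 0.8 + 1.3 + 1.0) / 13 = 1.0000
σ̂ = R̄ / d₂ = 1.0000 / 2.059 = 0.4857

0.486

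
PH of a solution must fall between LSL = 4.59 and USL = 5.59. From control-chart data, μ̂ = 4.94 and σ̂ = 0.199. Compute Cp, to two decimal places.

Cp = (USL − LSL) / (6σ̂) = (5.59 − 4.59) / (6 × 0.199) = 1.0000 / 1.1940 = 0.8375

0.84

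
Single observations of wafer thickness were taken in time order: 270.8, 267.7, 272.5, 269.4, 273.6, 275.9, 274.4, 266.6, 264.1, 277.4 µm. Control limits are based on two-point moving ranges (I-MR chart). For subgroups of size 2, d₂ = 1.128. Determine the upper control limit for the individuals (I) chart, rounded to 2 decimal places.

283.83

X̄ = (270.8 + 267.7 + 272.5 + 269.4 + 273.6 + 275.9 + 274.4 + 266.6 + 264.1 + 277.4) / 10 = 271.2400
Moving ranges: 3.1, 4.8, 3.1, 4.2, 2.3, 1.5, 7.8, 2.5, 13.3; M̄R̄ = 42.6000 / 9 = 4.7333
UCL = X̄ + 3·M̄R̄/d₂ = 271.2400 + 3 × 4.7333 / 1.128 = 283.8287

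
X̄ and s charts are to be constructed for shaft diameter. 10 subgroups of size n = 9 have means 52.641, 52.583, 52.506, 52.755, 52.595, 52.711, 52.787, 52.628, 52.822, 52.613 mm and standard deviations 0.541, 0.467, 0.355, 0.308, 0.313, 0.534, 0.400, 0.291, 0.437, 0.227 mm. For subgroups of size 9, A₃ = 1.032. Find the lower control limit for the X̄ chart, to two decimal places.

52.26

X̄̄ = (52.641 + 52.583 + 52.506 + 52.755 + 52.595 + 52.711 + 52.787 + 52.628 + 52.822 + 52.613) / 10 = 52.6641
s̄ = (0.541 + 0.467 + 0.355 + 0.308 + 0.313 + 0.534 + 0.400 + 0.291 + 0.437 + 0.227) / 10 = 0.3873
LCL = X̄̄ − A₃·s̄ = 52.6641 − 1.032 × 0.3873 = 52.2644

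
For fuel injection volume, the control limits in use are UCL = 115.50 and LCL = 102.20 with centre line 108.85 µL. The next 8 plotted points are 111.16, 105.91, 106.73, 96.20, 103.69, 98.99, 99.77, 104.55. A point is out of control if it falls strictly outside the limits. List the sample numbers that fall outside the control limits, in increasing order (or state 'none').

4, 6, 7

Compare each point to [102.20, 115.50]: sample 4 = 96.20 < LCL; sample 6 = 98.99 < LCL; sample 7 = 99.77 < LCL.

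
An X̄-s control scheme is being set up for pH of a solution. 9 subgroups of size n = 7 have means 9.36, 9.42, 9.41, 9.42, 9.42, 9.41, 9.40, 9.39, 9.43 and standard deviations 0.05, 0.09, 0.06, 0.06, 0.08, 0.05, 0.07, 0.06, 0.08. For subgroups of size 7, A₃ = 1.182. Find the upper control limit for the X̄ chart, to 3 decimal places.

9.485

X̄̄ = (9.36 + 9.42 + 9.41 + 9.42 + 9.42 + 9.41 + 9.40 + 9.39 + 9.43) / 9 = 9.4067
s̄ = (0.05 + 0.09 + 0.06 + 0.06 + 0.08 + 0.05 + 0.07 + 0.06 + 0.08) / 9 = 0.0667
UCL = X̄̄ + A₃·s̄ = 9.4067 + 1.182 × 0.0667 = 9.4855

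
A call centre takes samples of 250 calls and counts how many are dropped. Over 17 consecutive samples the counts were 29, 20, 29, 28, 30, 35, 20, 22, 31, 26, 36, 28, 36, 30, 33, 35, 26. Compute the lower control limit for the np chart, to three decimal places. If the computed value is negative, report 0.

13.856

p̄ = Σdᵢ / (k·n) = 494 / (17 × 250) = 0.11624
LCL = np̄ − 3·√(np̄(1−p̄)) = 29.0588 − 3 × 5.0677 = 13.8558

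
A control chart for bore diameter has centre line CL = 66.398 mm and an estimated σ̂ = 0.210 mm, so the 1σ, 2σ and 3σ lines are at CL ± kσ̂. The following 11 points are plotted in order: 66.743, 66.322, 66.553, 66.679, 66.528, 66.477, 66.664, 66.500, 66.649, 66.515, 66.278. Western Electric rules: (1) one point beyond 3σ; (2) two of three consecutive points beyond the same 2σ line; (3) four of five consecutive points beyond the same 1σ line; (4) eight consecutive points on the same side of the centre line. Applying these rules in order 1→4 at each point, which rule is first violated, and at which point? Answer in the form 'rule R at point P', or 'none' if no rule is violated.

rule 4 at point 10

Zone of each point (C = within 1σ̂, B = 1σ̂–2σ̂, A = 2σ̂–3σ̂, * = beyond 3σ̂; sign = side of CL): 1:+B, 2:-C, 3:+C, 4:+B, 5:+C, 6:+C, 7:+B, 8:+C, 9:+B, 10:+C, 11:-C
Rule 4 (eight consecutive points on the same side of the centre line) is satisfied at point 10.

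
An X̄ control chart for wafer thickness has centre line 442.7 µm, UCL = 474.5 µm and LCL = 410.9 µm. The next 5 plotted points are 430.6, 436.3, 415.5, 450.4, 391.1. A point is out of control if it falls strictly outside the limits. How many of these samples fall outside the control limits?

1

Compare each point to [410.9, 474.5]: sample 5 = 391.1 < LCL.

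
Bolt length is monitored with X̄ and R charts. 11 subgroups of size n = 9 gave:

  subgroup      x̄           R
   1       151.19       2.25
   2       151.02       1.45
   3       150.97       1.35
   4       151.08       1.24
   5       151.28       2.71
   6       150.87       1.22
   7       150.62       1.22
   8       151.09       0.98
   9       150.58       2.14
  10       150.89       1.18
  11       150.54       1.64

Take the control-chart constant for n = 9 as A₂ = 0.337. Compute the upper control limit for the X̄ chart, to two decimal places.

151.45

X̄̄ = (151.19 + 151.02 + 150.97 + 151.08 + 151.28 + 150.87 + 150.62 + 151.09 + 150.58 + 150.89 + 150.54) / 11 = 1660.1300 / 11 = 150.9209
R̄ = (2.25 + 1.45 + 1.35 + 1.24 + 2.71 + 1.22 + 1.22 + 0.98 + 2.14 + 1.18 + 1.64) / 11 = 17.3800 / 11 = 1.5800
UCL = X̄̄ + A₂·R̄ = 150.9209 + 0.337 × 1.5800 = 151.4534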